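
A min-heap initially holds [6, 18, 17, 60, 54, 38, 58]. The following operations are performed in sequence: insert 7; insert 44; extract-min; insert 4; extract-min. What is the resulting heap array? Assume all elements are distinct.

insert 7:
  append 7 at index 7 → [6, 18, 17, 60, 54, 38, 58, 7]
  7 < parent 60 at index 3, swap → [6, 18, 17, 7, 54, 38, 58, 60]
  7 < parent 18 at index 1, swap → [6, 7, 17, 18, 54, 38, 58, 60]
insert 44:
  append 44 at index 8 → [6, 7, 17, 18, 54, 38, 58, 60, 44] (no swap needed)
extract-min → returns 6:
  remove root 6; move last element 44 to root → [44, 7, 17, 18, 54, 38, 58, 60]
  44 vs smaller child 7 at index 1, swap → [7, 44, 17, 18, 54, 38, 58, 60]
  44 vs smaller child 18 at index 3, swap → [7, 18, 17, 44, 54, 38, 58, 60]
insert 4:
  append 4 at index 8 → [7, 18, 17, 44, 54, 38, 58, 60, 4]
  4 < parent 44 at index 3, swap → [7, 18, 17, 4, 54, 38, 58, 60, 44]
  4 < parent 18 at index 1, swap → [7, 4, 17, 18, 54, 38, 58, 60, 44]
  4 < parent 7 at index 0, swap → [4, 7, 17, 18, 54, 38, 58, 60, 44]
extract-min → returns 4:
  remove root 4; move last element 44 to root → [44, 7, 17, 18, 54, 38, 58, 60]
  44 vs smaller child 7 at index 1, swap → [7, 44, 17, 18, 54, 38, 58, 60]
  44 vs smaller child 18 at index 3, swap → [7, 18, 17, 44, 54, 38, 58, 60]

[7, 18, 17, 44, 54, 38, 58, 60]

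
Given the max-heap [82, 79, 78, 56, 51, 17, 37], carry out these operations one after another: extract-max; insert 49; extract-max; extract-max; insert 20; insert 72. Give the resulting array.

extract-max → returns 82:
  remove root 82; move last element 37 to root → [37, 79, 78, 56, 51, 17]
  37 vs larger child 79 at index 1, swap → [79, 37, 78, 56, 51, 17]
  37 vs larger child 56 at index 3, swap → [79, 56, 78, 37, 51, 17]
insert 49:
  append 49 at index 6 → [79, 56, 78, 37, 51, 17, 49] (no swap needed)
extract-max → returns 79:
  remove root 79; move last element 49 to root → [49, 56, 78, 37, 51, 17]
  49 vs larger child 78 at index 2, swap → [78, 56, 49, 37, 51, 17]
extract-max → returns 78:
  remove root 78; move last element 17 to root → [17, 56, 49, 37, 51]
  17 vs larger child 56 at index 1, swap → [56, 17, 49, 37, 51]
  17 vs larger child 51 at index 4, swap → [56, 51, 49, 37, 17]
insert 20:
  append 20 at index 5 → [56, 51, 49, 37, 17, 20] (no swap needed)
insert 72:
  append 72 at index 6 → [56, 51, 49, 37, 17, 20, 72]
  72 > parent 49 at index 2, swap → [56, 51, 72, 37, 17, 20, 49]
  72 > parent 56 at index 0, swap → [72, 51, 56, 37, 17, 20, 49]

[72, 51, 56, 37, 17, 20, 49]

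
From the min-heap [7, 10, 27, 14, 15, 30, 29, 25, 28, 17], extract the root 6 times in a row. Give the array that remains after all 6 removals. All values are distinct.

extract-min #1 returns 7:
  remove root 7; move last element 17 to root → [17, 10, 27, 14, 15, 30, 29, 25, 28]
  17 vs smaller child 10 at index 1, swap → [10, 17, 27, 14, 15, 30, 29, 25, 28]
  17 vs smaller child 14 at index 3, swap → [10, 14, 27, 17, 15, 30, 29, 25, 28]
extract-min #2 returns 10:
  remove root 10; move last element 28 to root → [28, 14, 27, 17, 15, 30, 29, 25]
  28 vs smaller child 14 at index 1, swap → [14, 28, 27, 17, 15, 30, 29, 25]
  28 vs smaller child 15 at index 4, swap → [14, 15, 27, 17, 28, 30, 29, 25]
extract-min #3 returns 14:
  remove root 14; move last element 25 to root → [25, 15, 27, 17, 28, 30, 29]
  25 vs smaller child 15 at index 1, swap → [15, 25, 27, 17, 28, 30, 29]
  25 vs smaller child 17 at index 3, swap → [15, 17, 27, 25, 28, 30, 29]
extract-min #4 returns 15:
  remove root 15; move last element 29 to root → [29, 17, 27, 25, 28, 30]
  29 vs smaller child 17 at index 1, swap → [17, 29, 27, 25, 28, 30]
  29 vs smaller child 25 at index 3, swap → [17, 25, 27, 29, 28, 30]
extract-min #5 returns 17:
  remove root 17; move last element 30 to root → [30, 25, 27, 29, 28]
  30 vs smaller child 25 at index 1, swap → [25, 30, 27, 29, 28]
  30 vs smaller child 28 at index 4, swap → [25, 28, 27, 29, 30]
extract-min #6 returns 25:
  remove root 25; move last element 30 to root → [30, 28, 27, 29]
  30 vs smaller child 27 at index 2, swap → [27, 28, 30, 29]

[27, 28, 30, 29]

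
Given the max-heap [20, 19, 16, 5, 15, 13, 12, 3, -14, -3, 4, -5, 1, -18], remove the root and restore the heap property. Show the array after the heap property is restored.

[19, 15, 16, 5, 4, 13, 12, 3, -14, -3, -18, -5, 1]

remove root 20; move last element -18 to root → [-18, 19, 16, 5, 15, 13, 12, 3, -14, -3, 4, -5, 1]
-18 vs larger child 19 at index 1, swap → [19, -18, 16, 5, 15, 13, 12, 3, -14, -3, 4, -5, 1]
-18 vs larger child 15 at index 4, swap → [19, 15, 16, 5, -18, 13, 12, 3, -14, -3, 4, -5, 1]
-18 vs larger child 4 at index 10, swap → [19, 15, 16, 5, 4, 13, 12, 3, -14, -3, -18, -5, 1]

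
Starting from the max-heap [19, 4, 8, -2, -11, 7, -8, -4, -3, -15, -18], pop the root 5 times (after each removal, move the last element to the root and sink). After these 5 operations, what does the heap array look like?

[-3, -4, -8, -15, -11, -18]

extract-max #1 returns 19:
  remove root 19; move last element -18 to root → [-18, 4, 8, -2, -11, 7, -8, -4, -3, -15]
  -18 vs larger child 8 at index 2, swap → [8, 4, -18, -2, -11, 7, -8, -4, -3, -15]
  -18 vs larger child 7 at index 5, swap → [8, 4, 7, -2, -11, -18, -8, -4, -3, -15]
extract-max #2 returns 8:
  remove root 8; move last element -15 to root → [-15, 4, 7, -2, -11, -18, -8, -4, -3]
  -15 vs larger child 7 at index 2, swap → [7, 4, -15, -2, -11, -18, -8, -4, -3]
  -15 vs larger child -8 at index 6, swap → [7, 4, -8, -2, -11, -18, -15, -4, -3]
extract-max #3 returns 7:
  remove root 7; move last element -3 to root → [-3, 4, -8, -2, -11, -18, -15, -4]
  -3 vs larger child 4 at index 1, swap → [4, -3, -8, -2, -11, -18, -15, -4]
  -3 vs larger child -2 at index 3, swap → [4, -2, -8, -3, -11, -18, -15, -4]
extract-max #4 returns 4:
  remove root 4; move last element -4 to root → [-4, -2, -8, -3, -11, -18, -15]
  -4 vs larger child -2 at index 1, swap → [-2, -4, -8, -3, -11, -18, -15]
  -4 vs larger child -3 at index 3, swap → [-2, -3, -8, -4, -11, -18, -15]
extract-max #5 returns -2:
  remove root -2; move last element -15 to root → [-15, -3, -8, -4, -11, -18]
  -15 vs larger child -3 at index 1, swap → [-3, -15, -8, -4, -11, -18]
  -15 vs larger child -4 at index 3, swap → [-3, -4, -8, -15, -11, -18]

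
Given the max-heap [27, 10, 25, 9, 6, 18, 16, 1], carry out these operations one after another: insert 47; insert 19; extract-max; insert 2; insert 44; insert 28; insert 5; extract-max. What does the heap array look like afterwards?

[28, 27, 25, 10, 19, 18, 16, 1, 9, 2, 6, 5]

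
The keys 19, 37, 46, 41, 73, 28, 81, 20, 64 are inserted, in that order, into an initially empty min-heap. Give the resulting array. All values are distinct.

Insert 19:
  append 19 at index 0 → [19] (no swap needed)
Insert 37:
  append 37 at index 1 → [19, 37] (no swap needed)
Insert 46:
  append 46 at index 2 → [19, 37, 46] (no swap needed)
Insert 41:
  append 41 at index 3 → [19, 37, 46, 41] (no swap needed)
Insert 73:
  append 73 at index 4 → [19, 37, 46, 41, 73] (no swap needed)
Insert 28:
  append 28 at index 5 → [19, 37, 46, 41, 73, 28]
  28 < parent 46 at index 2, swap → [19, 37, 28, 41, 73, 46]
Insert 81:
  append 81 at index 6 → [19, 37, 28, 41, 73, 46, 81] (no swap needed)
Insert 20:
  append 20 at index 7 → [19, 37, 28, 41, 73, 46, 81, 20]
  20 < parent 41 at index 3, swap → [19, 37, 28, 20, 73, 46, 81, 41]
  20 < parent 37 at index 1, swap → [19, 20, 28, 37, 73, 46, 81, 41]
Insert 64:
  append 64 at index 8 → [19, 20, 28, 37, 73, 46, 81, 41, 64] (no swap needed)

[19, 20, 28, 37, 73, 46, 81, 41, 64]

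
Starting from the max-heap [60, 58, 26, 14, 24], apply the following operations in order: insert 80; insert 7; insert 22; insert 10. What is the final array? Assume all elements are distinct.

[80, 58, 60, 22, 24, 26, 7, 14, 10]

insert 80:
  append 80 at index 5 → [60, 58, 26, 14, 24, 80]
  80 > parent 26 at index 2, swap → [60, 58, 80, 14, 24, 26]
  80 > parent 60 at index 0, swap → [80, 58, 60, 14, 24, 26]
insert 7:
  append 7 at index 6 → [80, 58, 60, 14, 24, 26, 7] (no swap needed)
insert 22:
  append 22 at index 7 → [80, 58, 60, 14, 24, 26, 7, 22]
  22 > parent 14 at index 3, swap → [80, 58, 60, 22, 24, 26, 7, 14]
insert 10:
  append 10 at index 8 → [80, 58, 60, 22, 24, 26, 7, 14, 10] (no swap needed)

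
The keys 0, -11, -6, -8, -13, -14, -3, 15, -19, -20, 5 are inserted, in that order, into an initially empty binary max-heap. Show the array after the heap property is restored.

[15, 5, -3, -8, 0, -14, -6, -11, -19, -20, -13]

Insert 0:
  append 0 at index 0 → [0] (no swap needed)
Insert -11:
  append -11 at index 1 → [0, -11] (no swap needed)
Insert -6:
  append -6 at index 2 → [0, -11, -6] (no swap needed)
Insert -8:
  append -8 at index 3 → [0, -11, -6, -8]
  -8 > parent -11 at index 1, swap → [0, -8, -6, -11]
Insert -13:
  append -13 at index 4 → [0, -8, -6, -11, -13] (no swap needed)
Insert -14:
  append -14 at index 5 → [0, -8, -6, -11, -13, -14] (no swap needed)
Insert -3:
  append -3 at index 6 → [0, -8, -6, -11, -13, -14, -3]
  -3 > parent -6 at index 2, swap → [0, -8, -3, -11, -13, -14, -6]
Insert 15:
  append 15 at index 7 → [0, -8, -3, -11, -13, -14, -6, 15]
  15 > parent -11 at index 3, swap → [0, -8, -3, 15, -13, -14, -6, -11]
  15 > parent -8 at index 1, swap → [0, 15, -3, -8, -13, -14, -6, -11]
  15 > parent 0 at index 0, swap → [15, 0, -3, -8, -13, -14, -6, -11]
Insert -19:
  append -19 at index 8 → [15, 0, -3, -8, -13, -14, -6, -11, -19] (no swap needed)
Insert -20:
  append -20 at index 9 → [15, 0, -3, -8, -13, -14, -6, -11, -19, -20] (no swap needed)
Insert 5:
  append 5 at index 10 → [15, 0, -3, -8, -13, -14, -6, -11, -19, -20, 5]
  5 > parent -13 at index 4, swap → [15, 0, -3, -8, 5, -14, -6, -11, -19, -20, -13]
  5 > parent 0 at index 1, swap → [15, 5, -3, -8, 0, -14, -6, -11, -19, -20, -13]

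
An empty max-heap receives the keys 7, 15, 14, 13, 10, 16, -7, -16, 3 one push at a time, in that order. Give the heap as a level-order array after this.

[16, 13, 15, 7, 10, 14, -7, -16, 3]

Insert 7:
  append 7 at index 0 → [7] (no swap needed)
Insert 15:
  append 15 at index 1 → [7, 15]
  15 > parent 7 at index 0, swap → [15, 7]
Insert 14:
  append 14 at index 2 → [15, 7, 14] (no swap needed)
Insert 13:
  append 13 at index 3 → [15, 7, 14, 13]
  13 > parent 7 at index 1, swap → [15, 13, 14, 7]
Insert 10:
  append 10 at index 4 → [15, 13, 14, 7, 10] (no swap needed)
Insert 16:
  append 16 at index 5 → [15, 13, 14, 7, 10, 16]
  16 > parent 14 at index 2, swap → [15, 13, 16, 7, 10, 14]
  16 > parent 15 at index 0, swap → [16, 13, 15, 7, 10, 14]
Insert -7:
  append -7 at index 6 → [16, 13, 15, 7, 10, 14, -7] (no swap needed)
Insert -16:
  append -16 at index 7 → [16, 13, 15, 7, 10, 14, -7, -16] (no swap needed)
Insert 3:
  append 3 at index 8 → [16, 13, 15, 7, 10, 14, -7, -16, 3] (no swap needed)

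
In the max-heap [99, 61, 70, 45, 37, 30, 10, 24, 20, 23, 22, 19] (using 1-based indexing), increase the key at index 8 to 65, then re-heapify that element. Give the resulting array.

[99, 65, 70, 61, 37, 30, 10, 45, 20, 23, 22, 19]

set index 8 from 24 to 65 → [99, 61, 70, 45, 37, 30, 10, 65, 20, 23, 22, 19]
65 > parent 45 at index 4, swap → [99, 61, 70, 65, 37, 30, 10, 45, 20, 23, 22, 19]
65 > parent 61 at index 2, swap → [99, 65, 70, 61, 37, 30, 10, 45, 20, 23, 22, 19]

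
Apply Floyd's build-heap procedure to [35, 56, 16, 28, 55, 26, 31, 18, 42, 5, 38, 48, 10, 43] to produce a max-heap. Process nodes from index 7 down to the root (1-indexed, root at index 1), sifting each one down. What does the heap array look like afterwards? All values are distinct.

sift down from index 7:
  31 vs only child 43 at index 14, swap → [35, 56, 16, 28, 55, 26, 43, 18, 42, 5, 38, 48, 10, 31]
sift down from index 6:
  26 vs larger child 48 at index 12, swap → [35, 56, 16, 28, 55, 48, 43, 18, 42, 5, 38, 26, 10, 31]
sift down from index 5: already satisfies heap property
sift down from index 4:
  28 vs larger child 42 at index 9, swap → [35, 56, 16, 42, 55, 48, 43, 18, 28, 5, 38, 26, 10, 31]
sift down from index 3:
  16 vs larger child 48 at index 6, swap → [35, 56, 48, 42, 55, 16, 43, 18, 28, 5, 38, 26, 10, 31]
  16 vs larger child 26 at index 12, swap → [35, 56, 48, 42, 55, 26, 43, 18, 28, 5, 38, 16, 10, 31]
sift down from index 2: already satisfies heap property
sift down from index 1:
  35 vs larger child 56 at index 2, swap → [56, 35, 48, 42, 55, 26, 43, 18, 28, 5, 38, 16, 10, 31]
  35 vs larger child 55 at index 5, swap → [56, 55, 48, 42, 35, 26, 43, 18, 28, 5, 38, 16, 10, 31]
  35 vs larger child 38 at index 11, swap → [56, 55, 48, 42, 38, 26, 43, 18, 28, 5, 35, 16, 10, 31]

[56, 55, 48, 42, 38, 26, 43, 18, 28, 5, 35, 16, 10, 31]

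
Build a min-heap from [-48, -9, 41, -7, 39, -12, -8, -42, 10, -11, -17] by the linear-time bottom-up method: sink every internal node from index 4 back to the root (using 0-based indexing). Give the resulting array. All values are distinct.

sift down from index 4:
  39 vs smaller child -17 at index 10, swap → [-48, -9, 41, -7, -17, -12, -8, -42, 10, -11, 39]
sift down from index 3:
  -7 vs smaller child -42 at index 7, swap → [-48, -9, 41, -42, -17, -12, -8, -7, 10, -11, 39]
sift down from index 2:
  41 vs smaller child -12 at index 5, swap → [-48, -9, -12, -42, -17, 41, -8, -7, 10, -11, 39]
sift down from index 1:
  -9 vs smaller child -42 at index 3, swap → [-48, -42, -12, -9, -17, 41, -8, -7, 10, -11, 39]
sift down from index 0: already satisfies heap property

[-48, -42, -12, -9, -17, 41, -8, -7, 10, -11, 39]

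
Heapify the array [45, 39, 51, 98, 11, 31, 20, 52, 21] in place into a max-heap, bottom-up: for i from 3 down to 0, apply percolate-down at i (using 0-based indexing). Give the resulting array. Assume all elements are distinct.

sift down from index 3: already satisfies heap property
sift down from index 2: already satisfies heap property
sift down from index 1:
  39 vs larger child 98 at index 3, swap → [45, 98, 51, 39, 11, 31, 20, 52, 21]
  39 vs larger child 52 at index 7, swap → [45, 98, 51, 52, 11, 31, 20, 39, 21]
sift down from index 0:
  45 vs larger child 98 at index 1, swap → [98, 45, 51, 52, 11, 31, 20, 39, 21]
  45 vs larger child 52 at index 3, swap → [98, 52, 51, 45, 11, 31, 20, 39, 21]

[98, 52, 51, 45, 11, 31, 20, 39, 21]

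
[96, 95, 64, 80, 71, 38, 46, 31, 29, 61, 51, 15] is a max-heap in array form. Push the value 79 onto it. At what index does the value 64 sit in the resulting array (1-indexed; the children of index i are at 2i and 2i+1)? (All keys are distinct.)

append 79 at index 13 → [96, 95, 64, 80, 71, 38, 46, 31, 29, 61, 51, 15, 79]
79 > parent 38 at index 6, swap → [96, 95, 64, 80, 71, 79, 46, 31, 29, 61, 51, 15, 38]
79 > parent 64 at index 3, swap → [96, 95, 79, 80, 71, 64, 46, 31, 29, 61, 51, 15, 38]
resulting array: [96, 95, 79, 80, 71, 64, 46, 31, 29, 61, 51, 15, 38]

6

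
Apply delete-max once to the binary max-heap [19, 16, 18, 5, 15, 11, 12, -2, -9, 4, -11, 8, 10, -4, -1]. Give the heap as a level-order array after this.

[18, 16, 12, 5, 15, 11, -1, -2, -9, 4, -11, 8, 10, -4]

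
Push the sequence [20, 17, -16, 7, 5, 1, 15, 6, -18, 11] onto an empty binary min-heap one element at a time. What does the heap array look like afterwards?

[-18, -16, 1, 5, 7, 17, 15, 20, 6, 11]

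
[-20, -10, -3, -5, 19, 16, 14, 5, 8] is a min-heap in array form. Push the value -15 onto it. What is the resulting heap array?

append -15 at index 9 → [-20, -10, -3, -5, 19, 16, 14, 5, 8, -15]
-15 < parent 19 at index 4, swap → [-20, -10, -3, -5, -15, 16, 14, 5, 8, 19]
-15 < parent -10 at index 1, swap → [-20, -15, -3, -5, -10, 16, 14, 5, 8, 19]

[-20, -15, -3, -5, -10, 16, 14, 5, 8, 19]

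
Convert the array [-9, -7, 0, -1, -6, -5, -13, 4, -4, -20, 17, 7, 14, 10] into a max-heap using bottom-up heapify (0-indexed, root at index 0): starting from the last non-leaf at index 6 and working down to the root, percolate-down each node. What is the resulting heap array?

[17, 4, 14, -1, -6, 7, 10, -9, -4, -20, -7, 0, -5, -13]

sift down from index 6:
  -13 vs only child 10 at index 13, swap → [-9, -7, 0, -1, -6, -5, 10, 4, -4, -20, 17, 7, 14, -13]
sift down from index 5:
  -5 vs larger child 14 at index 12, swap → [-9, -7, 0, -1, -6, 14, 10, 4, -4, -20, 17, 7, -5, -13]
sift down from index 4:
  -6 vs larger child 17 at index 10, swap → [-9, -7, 0, -1, 17, 14, 10, 4, -4, -20, -6, 7, -5, -13]
sift down from index 3:
  -1 vs larger child 4 at index 7, swap → [-9, -7, 0, 4, 17, 14, 10, -1, -4, -20, -6, 7, -5, -13]
sift down from index 2:
  0 vs larger child 14 at index 5, swap → [-9, -7, 14, 4, 17, 0, 10, -1, -4, -20, -6, 7, -5, -13]
  0 vs larger child 7 at index 11, swap → [-9, -7, 14, 4, 17, 7, 10, -1, -4, -20, -6, 0, -5, -13]
sift down from index 1:
  -7 vs larger child 17 at index 4, swap → [-9, 17, 14, 4, -7, 7, 10, -1, -4, -20, -6, 0, -5, -13]
  -7 vs larger child -6 at index 10, swap → [-9, 17, 14, 4, -6, 7, 10, -1, -4, -20, -7, 0, -5, -13]
sift down from index 0:
  -9 vs larger child 17 at index 1, swap → [17, -9, 14, 4, -6, 7, 10, -1, -4, -20, -7, 0, -5, -13]
  -9 vs larger child 4 at index 3, swap → [17, 4, 14, -9, -6, 7, 10, -1, -4, -20, -7, 0, -5, -13]
  -9 vs larger child -1 at index 7, swap → [17, 4, 14, -1, -6, 7, 10, -9, -4, -20, -7, 0, -5, -13]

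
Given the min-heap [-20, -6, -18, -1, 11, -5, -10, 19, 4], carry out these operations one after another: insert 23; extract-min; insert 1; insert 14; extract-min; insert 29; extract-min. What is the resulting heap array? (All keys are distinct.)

[-6, -1, -5, 4, 1, 14, 23, 19, 29, 11]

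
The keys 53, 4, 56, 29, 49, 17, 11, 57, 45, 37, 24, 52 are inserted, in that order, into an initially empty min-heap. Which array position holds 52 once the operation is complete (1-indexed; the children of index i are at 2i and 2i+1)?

6

Insert 53:
  append 53 at index 1 → [53] (no swap needed)
Insert 4:
  append 4 at index 2 → [53, 4]
  4 < parent 53 at index 1, swap → [4, 53]
Insert 56:
  append 56 at index 3 → [4, 53, 56] (no swap needed)
Insert 29:
  append 29 at index 4 → [4, 53, 56, 29]
  29 < parent 53 at index 2, swap → [4, 29, 56, 53]
Insert 49:
  append 49 at index 5 → [4, 29, 56, 53, 49] (no swap needed)
Insert 17:
  append 17 at index 6 → [4, 29, 56, 53, 49, 17]
  17 < parent 56 at index 3, swap → [4, 29, 17, 53, 49, 56]
Insert 11:
  append 11 at index 7 → [4, 29, 17, 53, 49, 56, 11]
  11 < parent 17 at index 3, swap → [4, 29, 11, 53, 49, 56, 17]
Insert 57:
  append 57 at index 8 → [4, 29, 11, 53, 49, 56, 17, 57] (no swap needed)
Insert 45:
  append 45 at index 9 → [4, 29, 11, 53, 49, 56, 17, 57, 45]
  45 < parent 53 at index 4, swap → [4, 29, 11, 45, 49, 56, 17, 57, 53]
Insert 37:
  append 37 at index 10 → [4, 29, 11, 45, 49, 56, 17, 57, 53, 37]
  37 < parent 49 at index 5, swap → [4, 29, 11, 45, 37, 56, 17, 57, 53, 49]
Insert 24:
  append 24 at index 11 → [4, 29, 11, 45, 37, 56, 17, 57, 53, 49, 24]
  24 < parent 37 at index 5, swap → [4, 29, 11, 45, 24, 56, 17, 57, 53, 49, 37]
  24 < parent 29 at index 2, swap → [4, 24, 11, 45, 29, 56, 17, 57, 53, 49, 37]
Insert 52:
  append 52 at index 12 → [4, 24, 11, 45, 29, 56, 17, 57, 53, 49, 37, 52]
  52 < parent 56 at index 6, swap → [4, 24, 11, 45, 29, 52, 17, 57, 53, 49, 37, 56]
resulting array: [4, 24, 11, 45, 29, 52, 17, 57, 53, 49, 37, 56]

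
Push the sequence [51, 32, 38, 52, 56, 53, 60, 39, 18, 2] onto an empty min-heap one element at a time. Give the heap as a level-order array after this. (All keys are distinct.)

Insert 51:
  append 51 at index 0 → [51] (no swap needed)
Insert 32:
  append 32 at index 1 → [51, 32]
  32 < parent 51 at index 0, swap → [32, 51]
Insert 38:
  append 38 at index 2 → [32, 51, 38] (no swap needed)
Insert 52:
  append 52 at index 3 → [32, 51, 38, 52] (no swap needed)
Insert 56:
  append 56 at index 4 → [32, 51, 38, 52, 56] (no swap needed)
Insert 53:
  append 53 at index 5 → [32, 51, 38, 52, 56, 53] (no swap needed)
Insert 60:
  append 60 at index 6 → [32, 51, 38, 52, 56, 53, 60] (no swap needed)
Insert 39:
  append 39 at index 7 → [32, 51, 38, 52, 56, 53, 60, 39]
  39 < parent 52 at index 3, swap → [32, 51, 38, 39, 56, 53, 60, 52]
  39 < parent 51 at index 1, swap → [32, 39, 38, 51, 56, 53, 60, 52]
Insert 18:
  append 18 at index 8 → [32, 39, 38, 51, 56, 53, 60, 52, 18]
  18 < parent 51 at index 3, swap → [32, 39, 38, 18, 56, 53, 60, 52, 51]
  18 < parent 39 at index 1, swap → [32, 18, 38, 39, 56, 53, 60, 52, 51]
  18 < parent 32 at index 0, swap → [18, 32, 38, 39, 56, 53, 60, 52, 51]
Insert 2:
  append 2 at index 9 → [18, 32, 38, 39, 56, 53, 60, 52, 51, 2]
  2 < parent 56 at index 4, swap → [18, 32, 38, 39, 2, 53, 60, 52, 51, 56]
  2 < parent 32 at index 1, swap → [18, 2, 38, 39, 32, 53, 60, 52, 51, 56]
  2 < parent 18 at index 0, swap → [2, 18, 38, 39, 32, 53, 60, 52, 51, 56]

[2, 18, 38, 39, 32, 53, 60, 52, 51, 56]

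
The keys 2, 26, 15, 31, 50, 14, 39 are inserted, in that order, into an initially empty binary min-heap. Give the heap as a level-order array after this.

Insert 2:
  append 2 at index 0 → [2] (no swap needed)
Insert 26:
  append 26 at index 1 → [2, 26] (no swap needed)
Insert 15:
  append 15 at index 2 → [2, 26, 15] (no swap needed)
Insert 31:
  append 31 at index 3 → [2, 26, 15, 31] (no swap needed)
Insert 50:
  append 50 at index 4 → [2, 26, 15, 31, 50] (no swap needed)
Insert 14:
  append 14 at index 5 → [2, 26, 15, 31, 50, 14]
  14 < parent 15 at index 2, swap → [2, 26, 14, 31, 50, 15]
Insert 39:
  append 39 at index 6 → [2, 26, 14, 31, 50, 15, 39] (no swap needed)

[2, 26, 14, 31, 50, 15, 39]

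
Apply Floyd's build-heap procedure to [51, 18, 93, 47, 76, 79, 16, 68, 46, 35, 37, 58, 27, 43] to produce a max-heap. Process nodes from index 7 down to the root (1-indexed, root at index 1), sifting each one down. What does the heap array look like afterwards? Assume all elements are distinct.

[93, 76, 79, 68, 37, 58, 43, 47, 46, 35, 18, 51, 27, 16]

sift down from index 7:
  16 vs only child 43 at index 14, swap → [51, 18, 93, 47, 76, 79, 43, 68, 46, 35, 37, 58, 27, 16]
sift down from index 6: already satisfies heap property
sift down from index 5: already satisfies heap property
sift down from index 4:
  47 vs larger child 68 at index 8, swap → [51, 18, 93, 68, 76, 79, 43, 47, 46, 35, 37, 58, 27, 16]
sift down from index 3: already satisfies heap property
sift down from index 2:
  18 vs larger child 76 at index 5, swap → [51, 76, 93, 68, 18, 79, 43, 47, 46, 35, 37, 58, 27, 16]
  18 vs larger child 37 at index 11, swap → [51, 76, 93, 68, 37, 79, 43, 47, 46, 35, 18, 58, 27, 16]
sift down from index 1:
  51 vs larger child 93 at index 3, swap → [93, 76, 51, 68, 37, 79, 43, 47, 46, 35, 18, 58, 27, 16]
  51 vs larger child 79 at index 6, swap → [93, 76, 79, 68, 37, 51, 43, 47, 46, 35, 18, 58, 27, 16]
  51 vs larger child 58 at index 12, swap → [93, 76, 79, 68, 37, 58, 43, 47, 46, 35, 18, 51, 27, 16]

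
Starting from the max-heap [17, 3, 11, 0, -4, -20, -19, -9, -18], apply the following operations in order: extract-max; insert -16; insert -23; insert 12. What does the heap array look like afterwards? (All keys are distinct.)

[12, 11, -18, 0, 3, -20, -19, -9, -16, -23, -4]

extract-max → returns 17:
  remove root 17; move last element -18 to root → [-18, 3, 11, 0, -4, -20, -19, -9]
  -18 vs larger child 11 at index 2, swap → [11, 3, -18, 0, -4, -20, -19, -9]
insert -16:
  append -16 at index 8 → [11, 3, -18, 0, -4, -20, -19, -9, -16] (no swap needed)
insert -23:
  append -23 at index 9 → [11, 3, -18, 0, -4, -20, -19, -9, -16, -23] (no swap needed)
insert 12:
  append 12 at index 10 → [11, 3, -18, 0, -4, -20, -19, -9, -16, -23, 12]
  12 > parent -4 at index 4, swap → [11, 3, -18, 0, 12, -20, -19, -9, -16, -23, -4]
  12 > parent 3 at index 1, swap → [11, 12, -18, 0, 3, -20, -19, -9, -16, -23, -4]
  12 > parent 11 at index 0, swap → [12, 11, -18, 0, 3, -20, -19, -9, -16, -23, -4]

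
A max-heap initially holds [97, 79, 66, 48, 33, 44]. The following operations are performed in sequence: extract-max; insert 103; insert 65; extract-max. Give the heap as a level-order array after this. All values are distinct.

extract-max → returns 97:
  remove root 97; move last element 44 to root → [44, 79, 66, 48, 33]
  44 vs larger child 79 at index 1, swap → [79, 44, 66, 48, 33]
  44 vs larger child 48 at index 3, swap → [79, 48, 66, 44, 33]
insert 103:
  append 103 at index 5 → [79, 48, 66, 44, 33, 103]
  103 > parent 66 at index 2, swap → [79, 48, 103, 44, 33, 66]
  103 > parent 79 at index 0, swap → [103, 48, 79, 44, 33, 66]
insert 65:
  append 65 at index 6 → [103, 48, 79, 44, 33, 66, 65] (no swap needed)
extract-max → returns 103:
  remove root 103; move last element 65 to root → [65, 48, 79, 44, 33, 66]
  65 vs larger child 79 at index 2, swap → [79, 48, 65, 44, 33, 66]
  65 vs only child 66 at index 5, swap → [79, 48, 66, 44, 33, 65]

[79, 48, 66, 44, 33, 65]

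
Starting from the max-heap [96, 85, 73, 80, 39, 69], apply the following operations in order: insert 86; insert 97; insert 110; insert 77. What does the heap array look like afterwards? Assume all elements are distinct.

insert 86:
  append 86 at index 6 → [96, 85, 73, 80, 39, 69, 86]
  86 > parent 73 at index 2, swap → [96, 85, 86, 80, 39, 69, 73]
insert 97:
  append 97 at index 7 → [96, 85, 86, 80, 39, 69, 73, 97]
  97 > parent 80 at index 3, swap → [96, 85, 86, 97, 39, 69, 73, 80]
  97 > parent 85 at index 1, swap → [96, 97, 86, 85, 39, 69, 73, 80]
  97 > parent 96 at index 0, swap → [97, 96, 86, 85, 39, 69, 73, 80]
insert 110:
  append 110 at index 8 → [97, 96, 86, 85, 39, 69, 73, 80, 110]
  110 > parent 85 at index 3, swap → [97, 96, 86, 110, 39, 69, 73, 80, 85]
  110 > parent 96 at index 1, swap → [97, 110, 86, 96, 39, 69, 73, 80, 85]
  110 > parent 97 at index 0, swap → [110, 97, 86, 96, 39, 69, 73, 80, 85]
insert 77:
  append 77 at index 9 → [110, 97, 86, 96, 39, 69, 73, 80, 85, 77]
  77 > parent 39 at index 4, swap → [110, 97, 86, 96, 77, 69, 73, 80, 85, 39]

[110, 97, 86, 96, 77, 69, 73, 80, 85, 39]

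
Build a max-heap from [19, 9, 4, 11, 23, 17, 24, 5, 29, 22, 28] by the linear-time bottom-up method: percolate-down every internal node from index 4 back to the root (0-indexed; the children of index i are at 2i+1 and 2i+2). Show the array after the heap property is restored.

sift down from index 4:
  23 vs larger child 28 at index 10, swap → [19, 9, 4, 11, 28, 17, 24, 5, 29, 22, 23]
sift down from index 3:
  11 vs larger child 29 at index 8, swap → [19, 9, 4, 29, 28, 17, 24, 5, 11, 22, 23]
sift down from index 2:
  4 vs larger child 24 at index 6, swap → [19, 9, 24, 29, 28, 17, 4, 5, 11, 22, 23]
sift down from index 1:
  9 vs larger child 29 at index 3, swap → [19, 29, 24, 9, 28, 17, 4, 5, 11, 22, 23]
  9 vs larger child 11 at index 8, swap → [19, 29, 24, 11, 28, 17, 4, 5, 9, 22, 23]
sift down from index 0:
  19 vs larger child 29 at index 1, swap → [29, 19, 24, 11, 28, 17, 4, 5, 9, 22, 23]
  19 vs larger child 28 at index 4, swap → [29, 28, 24, 11, 19, 17, 4, 5, 9, 22, 23]
  19 vs larger child 23 at index 10, swap → [29, 28, 24, 11, 23, 17, 4, 5, 9, 22, 19]

[29, 28, 24, 11, 23, 17, 4, 5, 9, 22, 19]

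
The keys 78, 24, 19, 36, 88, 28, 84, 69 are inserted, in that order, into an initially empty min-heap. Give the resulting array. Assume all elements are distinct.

[19, 36, 24, 69, 88, 28, 84, 78]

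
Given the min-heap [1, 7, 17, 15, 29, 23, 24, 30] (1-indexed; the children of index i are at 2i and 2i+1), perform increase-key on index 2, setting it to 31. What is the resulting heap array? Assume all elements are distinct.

set index 2 from 7 to 31 → [1, 31, 17, 15, 29, 23, 24, 30]
31 vs smaller child 15 at index 4, swap → [1, 15, 17, 31, 29, 23, 24, 30]
31 vs only child 30 at index 8, swap → [1, 15, 17, 30, 29, 23, 24, 31]

[1, 15, 17, 30, 29, 23, 24, 31]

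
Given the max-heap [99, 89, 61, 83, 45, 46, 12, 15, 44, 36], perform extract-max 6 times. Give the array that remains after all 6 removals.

extract-max #1 returns 99:
  remove root 99; move last element 36 to root → [36, 89, 61, 83, 45, 46, 12, 15, 44]
  36 vs larger child 89 at index 1, swap → [89, 36, 61, 83, 45, 46, 12, 15, 44]
  36 vs larger child 83 at index 3, swap → [89, 83, 61, 36, 45, 46, 12, 15, 44]
  36 vs larger child 44 at index 8, swap → [89, 83, 61, 44, 45, 46, 12, 15, 36]
extract-max #2 returns 89:
  remove root 89; move last element 36 to root → [36, 83, 61, 44, 45, 46, 12, 15]
  36 vs larger child 83 at index 1, swap → [83, 36, 61, 44, 45, 46, 12, 15]
  36 vs larger child 45 at index 4, swap → [83, 45, 61, 44, 36, 46, 12, 15]
extract-max #3 returns 83:
  remove root 83; move last element 15 to root → [15, 45, 61, 44, 36, 46, 12]
  15 vs larger child 61 at index 2, swap → [61, 45, 15, 44, 36, 46, 12]
  15 vs larger child 46 at index 5, swap → [61, 45, 46, 44, 36, 15, 12]
extract-max #4 returns 61:
  remove root 61; move last element 12 to root → [12, 45, 46, 44, 36, 15]
  12 vs larger child 46 at index 2, swap → [46, 45, 12, 44, 36, 15]
  12 vs only child 15 at index 5, swap → [46, 45, 15, 44, 36, 12]
extract-max #5 returns 46:
  remove root 46; move last element 12 to root → [12, 45, 15, 44, 36]
  12 vs larger child 45 at index 1, swap → [45, 12, 15, 44, 36]
  12 vs larger child 44 at index 3, swap → [45, 44, 15, 12, 36]
extract-max #6 returns 45:
  remove root 45; move last element 36 to root → [36, 44, 15, 12]
  36 vs larger child 44 at index 1, swap → [44, 36, 15, 12]

[44, 36, 15, 12]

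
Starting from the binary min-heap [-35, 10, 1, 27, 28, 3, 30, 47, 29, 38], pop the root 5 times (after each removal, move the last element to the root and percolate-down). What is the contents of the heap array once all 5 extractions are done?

[28, 30, 29, 47, 38]

extract-min #1 returns -35:
  remove root -35; move last element 38 to root → [38, 10, 1, 27, 28, 3, 30, 47, 29]
  38 vs smaller child 1 at index 2, swap → [1, 10, 38, 27, 28, 3, 30, 47, 29]
  38 vs smaller child 3 at index 5, swap → [1, 10, 3, 27, 28, 38, 30, 47, 29]
extract-min #2 returns 1:
  remove root 1; move last element 29 to root → [29, 10, 3, 27, 28, 38, 30, 47]
  29 vs smaller child 3 at index 2, swap → [3, 10, 29, 27, 28, 38, 30, 47]
extract-min #3 returns 3:
  remove root 3; move last element 47 to root → [47, 10, 29, 27, 28, 38, 30]
  47 vs smaller child 10 at index 1, swap → [10, 47, 29, 27, 28, 38, 30]
  47 vs smaller child 27 at index 3, swap → [10, 27, 29, 47, 28, 38, 30]
extract-min #4 returns 10:
  remove root 10; move last element 30 to root → [30, 27, 29, 47, 28, 38]
  30 vs smaller child 27 at index 1, swap → [27, 30, 29, 47, 28, 38]
  30 vs smaller child 28 at index 4, swap → [27, 28, 29, 47, 30, 38]
extract-min #5 returns 27:
  remove root 27; move last element 38 to root → [38, 28, 29, 47, 30]
  38 vs smaller child 28 at index 1, swap → [28, 38, 29, 47, 30]
  38 vs smaller child 30 at index 4, swap → [28, 30, 29, 47, 38]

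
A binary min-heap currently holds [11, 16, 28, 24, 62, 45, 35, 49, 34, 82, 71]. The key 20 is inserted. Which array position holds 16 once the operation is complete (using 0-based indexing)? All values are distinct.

append 20 at index 11 → [11, 16, 28, 24, 62, 45, 35, 49, 34, 82, 71, 20]
20 < parent 45 at index 5, swap → [11, 16, 28, 24, 62, 20, 35, 49, 34, 82, 71, 45]
20 < parent 28 at index 2, swap → [11, 16, 20, 24, 62, 28, 35, 49, 34, 82, 71, 45]
resulting array: [11, 16, 20, 24, 62, 28, 35, 49, 34, 82, 71, 45]

1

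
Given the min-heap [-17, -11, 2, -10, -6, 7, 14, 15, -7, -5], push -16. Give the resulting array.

[-17, -16, 2, -10, -11, 7, 14, 15, -7, -5, -6]

append -16 at index 10 → [-17, -11, 2, -10, -6, 7, 14, 15, -7, -5, -16]
-16 < parent -6 at index 4, swap → [-17, -11, 2, -10, -16, 7, 14, 15, -7, -5, -6]
-16 < parent -11 at index 1, swap → [-17, -16, 2, -10, -11, 7, 14, 15, -7, -5, -6]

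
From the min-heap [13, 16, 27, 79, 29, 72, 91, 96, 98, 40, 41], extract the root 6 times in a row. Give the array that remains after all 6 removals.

extract-min #1 returns 13:
  remove root 13; move last element 41 to root → [41, 16, 27, 79, 29, 72, 91, 96, 98, 40]
  41 vs smaller child 16 at index 1, swap → [16, 41, 27, 79, 29, 72, 91, 96, 98, 40]
  41 vs smaller child 29 at index 4, swap → [16, 29, 27, 79, 41, 72, 91, 96, 98, 40]
  41 vs only child 40 at index 9, swap → [16, 29, 27, 79, 40, 72, 91, 96, 98, 41]
extract-min #2 returns 16:
  remove root 16; move last element 41 to root → [41, 29, 27, 79, 40, 72, 91, 96, 98]
  41 vs smaller child 27 at index 2, swap → [27, 29, 41, 79, 40, 72, 91, 96, 98]
extract-min #3 returns 27:
  remove root 27; move last element 98 to root → [98, 29, 41, 79, 40, 72, 91, 96]
  98 vs smaller child 29 at index 1, swap → [29, 98, 41, 79, 40, 72, 91, 96]
  98 vs smaller child 40 at index 4, swap → [29, 40, 41, 79, 98, 72, 91, 96]
extract-min #4 returns 29:
  remove root 29; move last element 96 to root → [96, 40, 41, 79, 98, 72, 91]
  96 vs smaller child 40 at index 1, swap → [40, 96, 41, 79, 98, 72, 91]
  96 vs smaller child 79 at index 3, swap → [40, 79, 41, 96, 98, 72, 91]
extract-min #5 returns 40:
  remove root 40; move last element 91 to root → [91, 79, 41, 96, 98, 72]
  91 vs smaller child 41 at index 2, swap → [41, 79, 91, 96, 98, 72]
  91 vs only child 72 at index 5, swap → [41, 79, 72, 96, 98, 91]
extract-min #6 returns 41:
  remove root 41; move last element 91 to root → [91, 79, 72, 96, 98]
  91 vs smaller child 72 at index 2, swap → [72, 79, 91, 96, 98]

[72, 79, 91, 96, 98]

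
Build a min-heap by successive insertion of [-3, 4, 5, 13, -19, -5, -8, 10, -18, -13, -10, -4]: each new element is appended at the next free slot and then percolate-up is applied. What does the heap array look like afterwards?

Insert -3:
  append -3 at index 0 → [-3] (no swap needed)
Insert 4:
  append 4 at index 1 → [-3, 4] (no swap needed)
Insert 5:
  append 5 at index 2 → [-3, 4, 5] (no swap needed)
Insert 13:
  append 13 at index 3 → [-3, 4, 5, 13] (no swap needed)
Insert -19:
  append -19 at index 4 → [-3, 4, 5, 13, -19]
  -19 < parent 4 at index 1, swap → [-3, -19, 5, 13, 4]
  -19 < parent -3 at index 0, swap → [-19, -3, 5, 13, 4]
Insert -5:
  append -5 at index 5 → [-19, -3, 5, 13, 4, -5]
  -5 < parent 5 at index 2, swap → [-19, -3, -5, 13, 4, 5]
Insert -8:
  append -8 at index 6 → [-19, -3, -5, 13, 4, 5, -8]
  -8 < parent -5 at index 2, swap → [-19, -3, -8, 13, 4, 5, -5]
Insert 10:
  append 10 at index 7 → [-19, -3, -8, 13, 4, 5, -5, 10]
  10 < parent 13 at index 3, swap → [-19, -3, -8, 10, 4, 5, -5, 13]
Insert -18:
  append -18 at index 8 → [-19, -3, -8, 10, 4, 5, -5, 13, -18]
  -18 < parent 10 at index 3, swap → [-19, -3, -8, -18, 4, 5, -5, 13, 10]
  -18 < parent -3 at index 1, swap → [-19, -18, -8, -3, 4, 5, -5, 13, 10]
Insert -13:
  append -13 at index 9 → [-19, -18, -8, -3, 4, 5, -5, 13, 10, -13]
  -13 < parent 4 at index 4, swap → [-19, -18, -8, -3, -13, 5, -5, 13, 10, 4]
Insert -10:
  append -10 at index 10 → [-19, -18, -8, -3, -13, 5, -5, 13, 10, 4, -10] (no swap needed)
Insert -4:
  append -4 at index 11 → [-19, -18, -8, -3, -13, 5, -5, 13, 10, 4, -10, -4]
  -4 < parent 5 at index 5, swap → [-19, -18, -8, -3, -13, -4, -5, 13, 10, 4, -10, 5]

[-19, -18, -8, -3, -13, -4, -5, 13, 10, 4, -10, 5]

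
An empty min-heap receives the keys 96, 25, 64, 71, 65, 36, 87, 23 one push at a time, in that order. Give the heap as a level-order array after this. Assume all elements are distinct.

[23, 25, 36, 65, 71, 64, 87, 96]

Insert 96:
  append 96 at index 0 → [96] (no swap needed)
Insert 25:
  append 25 at index 1 → [96, 25]
  25 < parent 96 at index 0, swap → [25, 96]
Insert 64:
  append 64 at index 2 → [25, 96, 64] (no swap needed)
Insert 71:
  append 71 at index 3 → [25, 96, 64, 71]
  71 < parent 96 at index 1, swap → [25, 71, 64, 96]
Insert 65:
  append 65 at index 4 → [25, 71, 64, 96, 65]
  65 < parent 71 at index 1, swap → [25, 65, 64, 96, 71]
Insert 36:
  append 36 at index 5 → [25, 65, 64, 96, 71, 36]
  36 < parent 64 at index 2, swap → [25, 65, 36, 96, 71, 64]
Insert 87:
  append 87 at index 6 → [25, 65, 36, 96, 71, 64, 87] (no swap needed)
Insert 23:
  append 23 at index 7 → [25, 65, 36, 96, 71, 64, 87, 23]
  23 < parent 96 at index 3, swap → [25, 65, 36, 23, 71, 64, 87, 96]
  23 < parent 65 at index 1, swap → [25, 23, 36, 65, 71, 64, 87, 96]
  23 < parent 25 at index 0, swap → [23, 25, 36, 65, 71, 64, 87, 96]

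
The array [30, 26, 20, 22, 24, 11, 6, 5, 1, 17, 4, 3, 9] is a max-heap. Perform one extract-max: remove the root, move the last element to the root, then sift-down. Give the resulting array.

[26, 24, 20, 22, 17, 11, 6, 5, 1, 9, 4, 3]

remove root 30; move last element 9 to root → [9, 26, 20, 22, 24, 11, 6, 5, 1, 17, 4, 3]
9 vs larger child 26 at index 1, swap → [26, 9, 20, 22, 24, 11, 6, 5, 1, 17, 4, 3]
9 vs larger child 24 at index 4, swap → [26, 24, 20, 22, 9, 11, 6, 5, 1, 17, 4, 3]
9 vs larger child 17 at index 9, swap → [26, 24, 20, 22, 17, 11, 6, 5, 1, 9, 4, 3]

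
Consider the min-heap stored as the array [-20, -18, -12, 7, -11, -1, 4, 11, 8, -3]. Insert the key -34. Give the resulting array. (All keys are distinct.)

[-34, -20, -12, 7, -18, -1, 4, 11, 8, -3, -11]

append -34 at index 10 → [-20, -18, -12, 7, -11, -1, 4, 11, 8, -3, -34]
-34 < parent -11 at index 4, swap → [-20, -18, -12, 7, -34, -1, 4, 11, 8, -3, -11]
-34 < parent -18 at index 1, swap → [-20, -34, -12, 7, -18, -1, 4, 11, 8, -3, -11]
-34 < parent -20 at index 0, swap → [-34, -20, -12, 7, -18, -1, 4, 11, 8, -3, -11]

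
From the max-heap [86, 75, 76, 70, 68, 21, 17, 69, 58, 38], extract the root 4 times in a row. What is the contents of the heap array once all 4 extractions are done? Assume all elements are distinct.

[69, 68, 38, 58, 17, 21]

extract-max #1 returns 86:
  remove root 86; move last element 38 to root → [38, 75, 76, 70, 68, 21, 17, 69, 58]
  38 vs larger child 76 at index 2, swap → [76, 75, 38, 70, 68, 21, 17, 69, 58]
extract-max #2 returns 76:
  remove root 76; move last element 58 to root → [58, 75, 38, 70, 68, 21, 17, 69]
  58 vs larger child 75 at index 1, swap → [75, 58, 38, 70, 68, 21, 17, 69]
  58 vs larger child 70 at index 3, swap → [75, 70, 38, 58, 68, 21, 17, 69]
  58 vs only child 69 at index 7, swap → [75, 70, 38, 69, 68, 21, 17, 58]
extract-max #3 returns 75:
  remove root 75; move last element 58 to root → [58, 70, 38, 69, 68, 21, 17]
  58 vs larger child 70 at index 1, swap → [70, 58, 38, 69, 68, 21, 17]
  58 vs larger child 69 at index 3, swap → [70, 69, 38, 58, 68, 21, 17]
extract-max #4 returns 70:
  remove root 70; move last element 17 to root → [17, 69, 38, 58, 68, 21]
  17 vs larger child 69 at index 1, swap → [69, 17, 38, 58, 68, 21]
  17 vs larger child 68 at index 4, swap → [69, 68, 38, 58, 17, 21]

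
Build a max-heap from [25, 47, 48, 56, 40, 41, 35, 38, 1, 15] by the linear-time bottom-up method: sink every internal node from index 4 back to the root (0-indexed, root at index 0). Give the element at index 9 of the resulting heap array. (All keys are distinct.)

sift down from index 4: already satisfies heap property
sift down from index 3: already satisfies heap property
sift down from index 2: already satisfies heap property
sift down from index 1:
  47 vs larger child 56 at index 3, swap → [25, 56, 48, 47, 40, 41, 35, 38, 1, 15]
sift down from index 0:
  25 vs larger child 56 at index 1, swap → [56, 25, 48, 47, 40, 41, 35, 38, 1, 15]
  25 vs larger child 47 at index 3, swap → [56, 47, 48, 25, 40, 41, 35, 38, 1, 15]
  25 vs larger child 38 at index 7, swap → [56, 47, 48, 38, 40, 41, 35, 25, 1, 15]
resulting array: [56, 47, 48, 38, 40, 41, 35, 25, 1, 15]

15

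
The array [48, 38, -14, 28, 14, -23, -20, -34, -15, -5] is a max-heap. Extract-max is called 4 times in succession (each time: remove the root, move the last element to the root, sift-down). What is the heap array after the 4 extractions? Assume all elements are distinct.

[-5, -15, -14, -34, -20, -23]

extract-max #1 returns 48:
  remove root 48; move last element -5 to root → [-5, 38, -14, 28, 14, -23, -20, -34, -15]
  -5 vs larger child 38 at index 1, swap → [38, -5, -14, 28, 14, -23, -20, -34, -15]
  -5 vs larger child 28 at index 3, swap → [38, 28, -14, -5, 14, -23, -20, -34, -15]
extract-max #2 returns 38:
  remove root 38; move last element -15 to root → [-15, 28, -14, -5, 14, -23, -20, -34]
  -15 vs larger child 28 at index 1, swap → [28, -15, -14, -5, 14, -23, -20, -34]
  -15 vs larger child 14 at index 4, swap → [28, 14, -14, -5, -15, -23, -20, -34]
extract-max #3 returns 28:
  remove root 28; move last element -34 to root → [-34, 14, -14, -5, -15, -23, -20]
  -34 vs larger child 14 at index 1, swap → [14, -34, -14, -5, -15, -23, -20]
  -34 vs larger child -5 at index 3, swap → [14, -5, -14, -34, -15, -23, -20]
extract-max #4 returns 14:
  remove root 14; move last element -20 to root → [-20, -5, -14, -34, -15, -23]
  -20 vs larger child -5 at index 1, swap → [-5, -20, -14, -34, -15, -23]
  -20 vs larger child -15 at index 4, swap → [-5, -15, -14, -34, -20, -23]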